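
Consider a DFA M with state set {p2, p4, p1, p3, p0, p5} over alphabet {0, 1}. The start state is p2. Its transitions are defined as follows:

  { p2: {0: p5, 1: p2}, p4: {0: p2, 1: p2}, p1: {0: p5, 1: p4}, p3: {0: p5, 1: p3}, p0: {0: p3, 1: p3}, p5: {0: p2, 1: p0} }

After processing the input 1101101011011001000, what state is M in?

Trace: p2 -1-> p2 -1-> p2 -0-> p5 -1-> p0 -1-> p3 -0-> p5 -1-> p0 -0-> p3 -1-> p3 -1-> p3 -0-> p5 -1-> p0 -1-> p3 -0-> p5 -0-> p2 -1-> p2 -0-> p5 -0-> p2 -0-> p5

p5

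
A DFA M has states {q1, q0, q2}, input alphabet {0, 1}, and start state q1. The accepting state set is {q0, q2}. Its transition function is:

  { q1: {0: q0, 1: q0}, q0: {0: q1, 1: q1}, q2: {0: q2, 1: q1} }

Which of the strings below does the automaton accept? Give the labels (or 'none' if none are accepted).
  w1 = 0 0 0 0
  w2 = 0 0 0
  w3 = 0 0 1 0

w2

w1: Trace: q1 -0-> q0 -0-> q1 -0-> q0 -0-> q1  → end q1, rejected
w2: Trace: q1 -0-> q0 -0-> q1 -0-> q0  → end q0, accepted
w3: Trace: q1 -0-> q0 -0-> q1 -1-> q0 -0-> q1  → end q1, rejected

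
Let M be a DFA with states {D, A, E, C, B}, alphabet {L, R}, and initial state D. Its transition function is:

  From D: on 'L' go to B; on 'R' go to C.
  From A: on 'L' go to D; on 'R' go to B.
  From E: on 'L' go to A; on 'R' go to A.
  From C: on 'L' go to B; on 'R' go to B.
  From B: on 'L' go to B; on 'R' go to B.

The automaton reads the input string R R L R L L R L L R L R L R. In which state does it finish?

start at D
read 'R': D → C
read 'R': C → B
read 'L': B → B
read 'R': B → B
read 'L': B → B
read 'L': B → B
read 'R': B → B
read 'L': B → B
read 'L': B → B
read 'R': B → B
read 'L': B → B
read 'R': B → B
read 'L': B → B
read 'R': B → B

B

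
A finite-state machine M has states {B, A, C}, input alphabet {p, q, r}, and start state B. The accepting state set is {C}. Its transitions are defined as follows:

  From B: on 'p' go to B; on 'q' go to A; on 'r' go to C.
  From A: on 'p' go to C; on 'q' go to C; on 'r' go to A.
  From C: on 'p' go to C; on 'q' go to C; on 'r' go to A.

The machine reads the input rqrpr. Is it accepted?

No

start at B
read 'r': B → C
read 'q': C → C
read 'r': C → A
read 'p': A → C
read 'r': C → A
End state A is not accepting.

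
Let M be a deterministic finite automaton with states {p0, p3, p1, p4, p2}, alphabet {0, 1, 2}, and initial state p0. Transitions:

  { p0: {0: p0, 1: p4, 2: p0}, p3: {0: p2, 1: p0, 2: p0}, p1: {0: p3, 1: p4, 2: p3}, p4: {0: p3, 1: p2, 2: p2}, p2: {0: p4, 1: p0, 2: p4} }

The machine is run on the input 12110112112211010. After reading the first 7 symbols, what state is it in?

p4

p0 → p4 → p2 → p0 → p4 → p3 → p0 → p4
After 7 symbols: p4.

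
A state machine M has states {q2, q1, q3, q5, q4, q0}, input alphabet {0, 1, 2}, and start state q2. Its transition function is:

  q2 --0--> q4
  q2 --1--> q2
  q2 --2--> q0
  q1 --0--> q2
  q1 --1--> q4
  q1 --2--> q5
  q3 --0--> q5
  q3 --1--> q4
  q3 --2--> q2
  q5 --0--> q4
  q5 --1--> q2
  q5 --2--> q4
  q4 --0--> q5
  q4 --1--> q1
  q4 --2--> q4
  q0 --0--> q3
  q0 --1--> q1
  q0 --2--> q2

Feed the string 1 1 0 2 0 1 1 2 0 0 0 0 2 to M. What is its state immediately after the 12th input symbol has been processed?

Trace: q2 -1-> q2 -1-> q2 -0-> q4 -2-> q4 -0-> q5 -1-> q2 -1-> q2 -2-> q0 -0-> q3 -0-> q5 -0-> q4 -0-> q5
After 12 symbols: q5.

q5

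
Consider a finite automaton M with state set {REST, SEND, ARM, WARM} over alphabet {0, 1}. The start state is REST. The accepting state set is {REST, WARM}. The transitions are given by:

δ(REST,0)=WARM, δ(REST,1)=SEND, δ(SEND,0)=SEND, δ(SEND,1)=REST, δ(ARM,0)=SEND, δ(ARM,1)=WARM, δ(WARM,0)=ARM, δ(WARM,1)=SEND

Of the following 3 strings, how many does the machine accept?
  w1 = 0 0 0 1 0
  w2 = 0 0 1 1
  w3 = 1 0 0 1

w1: REST → WARM → ARM → SEND → REST → WARM  → end WARM, accepted
w2: REST → WARM → ARM → WARM → SEND  → end SEND, rejected
w3: REST → SEND → SEND → SEND → REST  → end REST, accepted

2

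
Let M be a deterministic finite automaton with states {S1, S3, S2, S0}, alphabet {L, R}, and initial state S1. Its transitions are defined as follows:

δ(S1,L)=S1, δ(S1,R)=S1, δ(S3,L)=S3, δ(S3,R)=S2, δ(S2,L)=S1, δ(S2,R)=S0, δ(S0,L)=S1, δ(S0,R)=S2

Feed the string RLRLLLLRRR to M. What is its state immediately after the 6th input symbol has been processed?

Trace: S1 -R-> S1 -L-> S1 -R-> S1 -L-> S1 -L-> S1 -L-> S1
After 6 symbols: S1.

S1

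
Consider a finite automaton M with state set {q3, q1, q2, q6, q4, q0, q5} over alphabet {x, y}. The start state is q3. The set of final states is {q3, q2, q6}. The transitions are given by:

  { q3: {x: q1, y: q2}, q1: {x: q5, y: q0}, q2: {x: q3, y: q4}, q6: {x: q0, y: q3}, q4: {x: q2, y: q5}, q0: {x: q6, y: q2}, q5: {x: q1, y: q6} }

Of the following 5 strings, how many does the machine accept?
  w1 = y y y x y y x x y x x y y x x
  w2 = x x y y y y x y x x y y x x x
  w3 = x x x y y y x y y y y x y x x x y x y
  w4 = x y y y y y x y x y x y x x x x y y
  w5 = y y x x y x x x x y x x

2

w1: Trace: q3 -y-> q2 -y-> q4 -y-> q5 -x-> q1 -y-> q0 -y-> q2 -x-> q3 -x-> q1 -y-> q0 -x-> q6 -x-> q0 -y-> q2 -y-> q4 -x-> q2 -x-> q3  → end q3, accepted
w2: Trace: q3 -x-> q1 -x-> q5 -y-> q6 -y-> q3 -y-> q2 -y-> q4 -x-> q2 -y-> q4 -x-> q2 -x-> q3 -y-> q2 -y-> q4 -x-> q2 -x-> q3 -x-> q1  → end q1, rejected
w3: Trace: q3 -x-> q1 -x-> q5 -x-> q1 -y-> q0 -y-> q2 -y-> q4 -x-> q2 -y-> q4 -y-> q5 -y-> q6 -y-> q3 -x-> q1 -y-> q0 -x-> q6 -x-> q0 -x-> q6 -y-> q3 -x-> q1 -y-> q0  → end q0, rejected
w4: Trace: q3 -x-> q1 -y-> q0 -y-> q2 -y-> q4 -y-> q5 -y-> q6 -x-> q0 -y-> q2 -x-> q3 -y-> q2 -x-> q3 -y-> q2 -x-> q3 -x-> q1 -x-> q5 -x-> q1 -y-> q0 -y-> q2  → end q2, accepted
w5: Trace: q3 -y-> q2 -y-> q4 -x-> q2 -x-> q3 -y-> q2 -x-> q3 -x-> q1 -x-> q5 -x-> q1 -y-> q0 -x-> q6 -x-> q0  → end q0, rejected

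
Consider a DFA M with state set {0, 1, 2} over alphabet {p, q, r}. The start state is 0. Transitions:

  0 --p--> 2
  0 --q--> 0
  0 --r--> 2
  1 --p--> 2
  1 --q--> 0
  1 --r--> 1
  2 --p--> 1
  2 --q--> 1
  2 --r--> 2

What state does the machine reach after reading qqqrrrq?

1

Trace: 0 -q-> 0 -q-> 0 -q-> 0 -r-> 2 -r-> 2 -r-> 2 -q-> 1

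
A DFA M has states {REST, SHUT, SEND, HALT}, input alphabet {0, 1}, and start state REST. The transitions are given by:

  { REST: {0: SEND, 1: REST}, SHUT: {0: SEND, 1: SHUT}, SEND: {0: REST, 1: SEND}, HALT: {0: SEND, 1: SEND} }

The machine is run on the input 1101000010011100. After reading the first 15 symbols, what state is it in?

REST

start at REST
read '1': REST → REST
read '1': REST → REST
read '0': REST → SEND
read '1': SEND → SEND
read '0': SEND → REST
read '0': REST → SEND
read '0': SEND → REST
read '0': REST → SEND
read '1': SEND → SEND
read '0': SEND → REST
read '0': REST → SEND
read '1': SEND → SEND
read '1': SEND → SEND
read '1': SEND → SEND
read '0': SEND → REST
After 15 symbols: REST.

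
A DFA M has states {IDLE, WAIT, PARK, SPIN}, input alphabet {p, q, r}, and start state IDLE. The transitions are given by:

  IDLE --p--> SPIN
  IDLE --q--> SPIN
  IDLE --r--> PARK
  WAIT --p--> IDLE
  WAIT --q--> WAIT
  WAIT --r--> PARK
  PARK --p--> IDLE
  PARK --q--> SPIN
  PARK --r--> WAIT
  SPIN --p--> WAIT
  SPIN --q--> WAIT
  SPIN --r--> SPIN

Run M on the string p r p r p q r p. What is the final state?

WAIT

Trace: IDLE -p-> SPIN -r-> SPIN -p-> WAIT -r-> PARK -p-> IDLE -q-> SPIN -r-> SPIN -p-> WAIT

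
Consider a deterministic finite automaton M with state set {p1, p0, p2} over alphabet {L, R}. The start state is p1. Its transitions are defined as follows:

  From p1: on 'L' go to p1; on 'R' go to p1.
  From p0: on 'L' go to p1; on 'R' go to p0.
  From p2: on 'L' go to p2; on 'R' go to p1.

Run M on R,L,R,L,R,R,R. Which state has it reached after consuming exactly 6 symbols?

p1

Trace: p1 -R-> p1 -L-> p1 -R-> p1 -L-> p1 -R-> p1 -R-> p1
After 6 symbols: p1.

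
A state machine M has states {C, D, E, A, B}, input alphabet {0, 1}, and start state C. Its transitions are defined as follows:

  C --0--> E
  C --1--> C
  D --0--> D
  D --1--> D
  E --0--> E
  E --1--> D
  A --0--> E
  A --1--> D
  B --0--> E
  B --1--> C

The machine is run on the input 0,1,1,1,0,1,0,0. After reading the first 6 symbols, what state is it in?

start at C
read '0': C → E
read '1': E → D
read '1': D → D
read '1': D → D
read '0': D → D
read '1': D → D
After 6 symbols: D.

D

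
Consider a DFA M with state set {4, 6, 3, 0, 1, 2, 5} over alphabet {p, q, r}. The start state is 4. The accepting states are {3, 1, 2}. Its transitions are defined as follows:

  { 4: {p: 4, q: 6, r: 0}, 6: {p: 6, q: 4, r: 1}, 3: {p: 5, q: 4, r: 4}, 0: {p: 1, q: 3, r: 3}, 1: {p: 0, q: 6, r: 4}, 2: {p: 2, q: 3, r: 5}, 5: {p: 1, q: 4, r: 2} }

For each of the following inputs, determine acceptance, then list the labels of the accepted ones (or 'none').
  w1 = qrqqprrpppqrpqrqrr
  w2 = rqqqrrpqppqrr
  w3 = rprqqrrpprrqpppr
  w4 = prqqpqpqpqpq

w2, w3

w1: 4 → 6 → 1 → 6 → 4 → 4 → 0 → 3 → 5 → 1 → 0 → 3 → 4 → 4 → 6 → 1 → 6 → 1 → 4  → end 4, rejected
w2: 4 → 0 → 3 → 4 → 6 → 1 → 4 → 4 → 6 → 6 → 6 → 4 → 0 → 3  → end 3, accepted
w3: 4 → 0 → 1 → 4 → 6 → 4 → 0 → 3 → 5 → 1 → 4 → 0 → 3 → 5 → 1 → 0 → 3  → end 3, accepted
w4: 4 → 4 → 0 → 3 → 4 → 4 → 6 → 6 → 4 → 4 → 6 → 6 → 4  → end 4, rejected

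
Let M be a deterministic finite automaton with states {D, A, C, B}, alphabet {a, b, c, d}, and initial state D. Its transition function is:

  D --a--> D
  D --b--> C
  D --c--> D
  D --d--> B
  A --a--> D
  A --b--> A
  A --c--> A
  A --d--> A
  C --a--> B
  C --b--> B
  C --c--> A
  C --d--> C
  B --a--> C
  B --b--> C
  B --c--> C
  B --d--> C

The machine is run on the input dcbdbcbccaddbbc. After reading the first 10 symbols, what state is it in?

D

Trace: D -d-> B -c-> C -b-> B -d-> C -b-> B -c-> C -b-> B -c-> C -c-> A -a-> D
After 10 symbols: D.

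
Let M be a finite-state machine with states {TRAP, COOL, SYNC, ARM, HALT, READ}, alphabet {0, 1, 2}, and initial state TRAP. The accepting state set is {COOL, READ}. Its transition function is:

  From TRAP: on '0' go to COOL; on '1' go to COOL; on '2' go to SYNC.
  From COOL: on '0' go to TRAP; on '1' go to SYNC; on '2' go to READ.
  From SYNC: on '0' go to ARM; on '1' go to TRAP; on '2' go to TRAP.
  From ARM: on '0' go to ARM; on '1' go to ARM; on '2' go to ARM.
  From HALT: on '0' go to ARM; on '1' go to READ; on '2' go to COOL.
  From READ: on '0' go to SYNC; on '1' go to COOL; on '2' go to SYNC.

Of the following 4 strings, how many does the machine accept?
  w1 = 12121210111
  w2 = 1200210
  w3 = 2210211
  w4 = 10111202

w1: TRAP → COOL → READ → COOL → READ → COOL → READ → COOL → TRAP → COOL → SYNC → TRAP  → end TRAP, rejected
w2: TRAP → COOL → READ → SYNC → ARM → ARM → ARM → ARM  → end ARM, rejected
w3: TRAP → SYNC → TRAP → COOL → TRAP → SYNC → TRAP → COOL  → end COOL, accepted
w4: TRAP → COOL → TRAP → COOL → SYNC → TRAP → SYNC → ARM → ARM  → end ARM, rejected

1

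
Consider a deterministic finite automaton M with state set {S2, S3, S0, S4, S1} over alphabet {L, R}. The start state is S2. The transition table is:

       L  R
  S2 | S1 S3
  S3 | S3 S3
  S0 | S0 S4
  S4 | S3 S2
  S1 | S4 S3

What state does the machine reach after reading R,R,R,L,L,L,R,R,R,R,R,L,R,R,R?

S3

start at S2
read 'R': S2 → S3
read 'R': S3 → S3
read 'R': S3 → S3
read 'L': S3 → S3
read 'L': S3 → S3
read 'L': S3 → S3
read 'R': S3 → S3
read 'R': S3 → S3
read 'R': S3 → S3
read 'R': S3 → S3
read 'R': S3 → S3
read 'L': S3 → S3
read 'R': S3 → S3
read 'R': S3 → S3
read 'R': S3 → S3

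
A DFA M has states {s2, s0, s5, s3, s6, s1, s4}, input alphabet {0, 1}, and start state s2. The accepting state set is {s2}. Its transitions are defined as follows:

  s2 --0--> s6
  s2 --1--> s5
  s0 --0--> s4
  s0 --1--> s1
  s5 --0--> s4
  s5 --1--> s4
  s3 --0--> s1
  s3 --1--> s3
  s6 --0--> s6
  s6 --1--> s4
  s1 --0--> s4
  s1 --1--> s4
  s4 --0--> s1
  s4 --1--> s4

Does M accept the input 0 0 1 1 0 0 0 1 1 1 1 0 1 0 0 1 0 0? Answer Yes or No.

No

Trace: s2 -0-> s6 -0-> s6 -1-> s4 -1-> s4 -0-> s1 -0-> s4 -0-> s1 -1-> s4 -1-> s4 -1-> s4 -1-> s4 -0-> s1 -1-> s4 -0-> s1 -0-> s4 -1-> s4 -0-> s1 -0-> s4
End state s4 is not accepting.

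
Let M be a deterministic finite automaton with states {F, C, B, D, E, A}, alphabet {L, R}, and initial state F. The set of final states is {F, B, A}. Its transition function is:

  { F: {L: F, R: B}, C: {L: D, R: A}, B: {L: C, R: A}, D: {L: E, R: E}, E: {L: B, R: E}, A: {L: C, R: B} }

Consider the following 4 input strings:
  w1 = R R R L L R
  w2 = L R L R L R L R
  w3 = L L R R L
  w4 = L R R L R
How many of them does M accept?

w1: Trace: F -R-> B -R-> A -R-> B -L-> C -L-> D -R-> E  → end E, rejected
w2: Trace: F -L-> F -R-> B -L-> C -R-> A -L-> C -R-> A -L-> C -R-> A  → end A, accepted
w3: Trace: F -L-> F -L-> F -R-> B -R-> A -L-> C  → end C, rejected
w4: Trace: F -L-> F -R-> B -R-> A -L-> C -R-> A  → end A, accepted

2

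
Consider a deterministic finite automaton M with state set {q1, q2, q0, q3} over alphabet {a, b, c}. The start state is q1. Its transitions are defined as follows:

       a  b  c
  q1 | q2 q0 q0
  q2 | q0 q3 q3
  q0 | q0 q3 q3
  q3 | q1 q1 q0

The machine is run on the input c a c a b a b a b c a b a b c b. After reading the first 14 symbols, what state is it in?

q3

q1 → q0 → q0 → q3 → q1 → q0 → q0 → q3 → q1 → q0 → q3 → q1 → q0 → q0 → q3
After 14 symbols: q3.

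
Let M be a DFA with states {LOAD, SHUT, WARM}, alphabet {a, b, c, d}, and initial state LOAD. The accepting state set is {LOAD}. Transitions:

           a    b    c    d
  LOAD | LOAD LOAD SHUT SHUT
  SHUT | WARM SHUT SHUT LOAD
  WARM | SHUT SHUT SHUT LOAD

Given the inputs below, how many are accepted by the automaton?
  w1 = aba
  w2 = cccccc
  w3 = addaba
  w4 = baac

w1: LOAD → LOAD → LOAD → LOAD  → end LOAD, accepted
w2: LOAD → SHUT → SHUT → SHUT → SHUT → SHUT → SHUT  → end SHUT, rejected
w3: LOAD → LOAD → SHUT → LOAD → LOAD → LOAD → LOAD  → end LOAD, accepted
w4: LOAD → LOAD → LOAD → LOAD → SHUT  → end SHUT, rejected

2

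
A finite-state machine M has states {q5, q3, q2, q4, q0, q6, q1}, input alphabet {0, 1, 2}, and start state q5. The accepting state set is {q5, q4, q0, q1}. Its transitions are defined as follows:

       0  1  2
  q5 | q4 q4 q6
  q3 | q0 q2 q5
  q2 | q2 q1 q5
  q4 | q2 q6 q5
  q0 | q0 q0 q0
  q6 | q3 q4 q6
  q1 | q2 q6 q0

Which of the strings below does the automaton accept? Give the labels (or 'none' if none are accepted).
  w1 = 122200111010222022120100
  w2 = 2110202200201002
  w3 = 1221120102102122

w1:
  start at q5
  read '1': q5 → q4
  read '2': q4 → q5
  read '2': q5 → q6
  read '2': q6 → q6
  read '0': q6 → q3
  read '0': q3 → q0
  read '1': q0 → q0
  read '1': q0 → q0
  read '1': q0 → q0
  read '0': q0 → q0
  read '1': q0 → q0
  read '0': q0 → q0
  read '2': q0 → q0
  read '2': q0 → q0
  read '2': q0 → q0
  read '0': q0 → q0
  read '2': q0 → q0
  read '2': q0 → q0
  read '1': q0 → q0
  read '2': q0 → q0
  read '0': q0 → q0
  read '1': q0 → q0
  read '0': q0 → q0
  read '0': q0 → q0
  end q0, accepted
w2:
  start at q5
  read '2': q5 → q6
  read '1': q6 → q4
  read '1': q4 → q6
  read '0': q6 → q3
  read '2': q3 → q5
  read '0': q5 → q4
  read '2': q4 → q5
  read '2': q5 → q6
  read '0': q6 → q3
  read '0': q3 → q0
  read '2': q0 → q0
  read '0': q0 → q0
  read '1': q0 → q0
  read '0': q0 → q0
  read '0': q0 → q0
  read '2': q0 → q0
  end q0, accepted
w3:
  start at q5
  read '1': q5 → q4
  read '2': q4 → q5
  read '2': q5 → q6
  read '1': q6 → q4
  read '1': q4 → q6
  read '2': q6 → q6
  read '0': q6 → q3
  read '1': q3 → q2
  read '0': q2 → q2
  read '2': q2 → q5
  read '1': q5 → q4
  read '0': q4 → q2
  read '2': q2 → q5
  read '1': q5 → q4
  read '2': q4 → q5
  read '2': q5 → q6
  end q6, rejected

w1, w2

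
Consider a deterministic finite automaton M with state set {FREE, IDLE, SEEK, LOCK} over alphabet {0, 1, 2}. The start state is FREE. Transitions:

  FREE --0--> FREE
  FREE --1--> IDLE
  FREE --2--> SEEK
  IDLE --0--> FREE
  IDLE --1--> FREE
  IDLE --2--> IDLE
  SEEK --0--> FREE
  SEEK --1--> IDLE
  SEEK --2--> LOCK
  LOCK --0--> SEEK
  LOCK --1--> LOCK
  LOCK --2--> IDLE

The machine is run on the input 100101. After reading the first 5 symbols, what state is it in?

FREE → IDLE → FREE → FREE → IDLE → FREE
After 5 symbols: FREE.

FREE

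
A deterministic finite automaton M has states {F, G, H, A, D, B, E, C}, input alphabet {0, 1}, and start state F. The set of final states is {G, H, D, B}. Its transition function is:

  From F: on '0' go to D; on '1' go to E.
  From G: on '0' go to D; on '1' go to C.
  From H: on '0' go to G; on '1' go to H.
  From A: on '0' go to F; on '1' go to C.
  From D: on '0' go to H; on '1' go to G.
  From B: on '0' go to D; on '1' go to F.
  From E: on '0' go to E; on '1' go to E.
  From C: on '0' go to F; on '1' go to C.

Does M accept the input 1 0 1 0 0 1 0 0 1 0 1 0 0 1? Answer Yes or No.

start at F
read '1': F → E
read '0': E → E
read '1': E → E
read '0': E → E
read '0': E → E
read '1': E → E
read '0': E → E
read '0': E → E
read '1': E → E
read '0': E → E
read '1': E → E
read '0': E → E
read '0': E → E
read '1': E → E
End state E is not accepting.

No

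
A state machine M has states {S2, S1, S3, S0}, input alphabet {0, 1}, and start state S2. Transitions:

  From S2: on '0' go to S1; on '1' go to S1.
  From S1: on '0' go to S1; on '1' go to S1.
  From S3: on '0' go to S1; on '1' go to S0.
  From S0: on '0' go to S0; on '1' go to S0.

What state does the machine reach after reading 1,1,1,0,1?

S1

start at S2
read '1': S2 → S1
read '1': S1 → S1
read '1': S1 → S1
read '0': S1 → S1
read '1': S1 → S1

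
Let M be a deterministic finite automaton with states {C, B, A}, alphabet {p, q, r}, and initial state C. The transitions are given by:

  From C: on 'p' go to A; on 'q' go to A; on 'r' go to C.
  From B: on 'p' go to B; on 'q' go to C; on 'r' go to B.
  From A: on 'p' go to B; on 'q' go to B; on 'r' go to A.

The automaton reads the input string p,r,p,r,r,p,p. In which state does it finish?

Trace: C -p-> A -r-> A -p-> B -r-> B -r-> B -p-> B -p-> B

B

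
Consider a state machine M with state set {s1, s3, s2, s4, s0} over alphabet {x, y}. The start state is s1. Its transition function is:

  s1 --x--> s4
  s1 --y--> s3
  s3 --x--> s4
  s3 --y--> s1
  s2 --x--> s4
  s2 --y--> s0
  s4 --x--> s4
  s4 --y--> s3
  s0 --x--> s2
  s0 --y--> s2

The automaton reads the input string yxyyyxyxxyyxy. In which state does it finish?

s3

s1 → s3 → s4 → s3 → s1 → s3 → s4 → s3 → s4 → s4 → s3 → s1 → s4 → s3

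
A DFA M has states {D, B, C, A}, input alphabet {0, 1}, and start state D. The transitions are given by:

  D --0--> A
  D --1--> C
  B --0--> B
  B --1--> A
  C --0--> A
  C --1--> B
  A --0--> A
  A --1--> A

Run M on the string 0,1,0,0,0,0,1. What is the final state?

start at D
read '0': D → A
read '1': A → A
read '0': A → A
read '0': A → A
read '0': A → A
read '0': A → A
read '1': A → A

A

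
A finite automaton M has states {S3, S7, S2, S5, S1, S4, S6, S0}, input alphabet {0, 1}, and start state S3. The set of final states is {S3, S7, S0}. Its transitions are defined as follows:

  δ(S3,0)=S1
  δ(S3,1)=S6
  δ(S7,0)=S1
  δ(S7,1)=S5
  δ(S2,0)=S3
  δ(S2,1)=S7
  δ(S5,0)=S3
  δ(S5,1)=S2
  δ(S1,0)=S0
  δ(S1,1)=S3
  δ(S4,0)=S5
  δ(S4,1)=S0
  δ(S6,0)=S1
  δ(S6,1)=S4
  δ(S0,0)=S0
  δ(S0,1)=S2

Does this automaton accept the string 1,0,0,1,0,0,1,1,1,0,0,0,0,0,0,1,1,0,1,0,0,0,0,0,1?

Trace: S3 -1-> S6 -0-> S1 -0-> S0 -1-> S2 -0-> S3 -0-> S1 -1-> S3 -1-> S6 -1-> S4 -0-> S5 -0-> S3 -0-> S1 -0-> S0 -0-> S0 -0-> S0 -1-> S2 -1-> S7 -0-> S1 -1-> S3 -0-> S1 -0-> S0 -0-> S0 -0-> S0 -0-> S0 -1-> S2
End state S2 is not accepting.

No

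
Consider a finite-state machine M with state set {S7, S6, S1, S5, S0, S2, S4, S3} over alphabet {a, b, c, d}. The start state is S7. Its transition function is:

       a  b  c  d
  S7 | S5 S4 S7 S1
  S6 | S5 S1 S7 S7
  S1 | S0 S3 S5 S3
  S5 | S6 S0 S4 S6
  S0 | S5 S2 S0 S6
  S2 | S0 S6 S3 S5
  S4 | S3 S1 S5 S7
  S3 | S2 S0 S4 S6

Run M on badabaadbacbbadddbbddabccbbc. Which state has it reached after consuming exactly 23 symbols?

S0

start at S7
read 'b': S7 → S4
read 'a': S4 → S3
read 'd': S3 → S6
read 'a': S6 → S5
read 'b': S5 → S0
read 'a': S0 → S5
read 'a': S5 → S6
read 'd': S6 → S7
read 'b': S7 → S4
read 'a': S4 → S3
read 'c': S3 → S4
read 'b': S4 → S1
read 'b': S1 → S3
read 'a': S3 → S2
read 'd': S2 → S5
read 'd': S5 → S6
read 'd': S6 → S7
read 'b': S7 → S4
read 'b': S4 → S1
read 'd': S1 → S3
read 'd': S3 → S6
read 'a': S6 → S5
read 'b': S5 → S0
After 23 symbols: S0.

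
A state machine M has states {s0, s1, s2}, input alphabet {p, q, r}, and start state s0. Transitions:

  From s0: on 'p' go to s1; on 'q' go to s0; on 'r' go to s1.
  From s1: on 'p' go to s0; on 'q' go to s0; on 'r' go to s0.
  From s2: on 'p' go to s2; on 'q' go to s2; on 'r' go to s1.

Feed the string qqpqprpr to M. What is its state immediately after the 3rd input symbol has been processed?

start at s0
read 'q': s0 → s0
read 'q': s0 → s0
read 'p': s0 → s1
After 3 symbols: s1.

s1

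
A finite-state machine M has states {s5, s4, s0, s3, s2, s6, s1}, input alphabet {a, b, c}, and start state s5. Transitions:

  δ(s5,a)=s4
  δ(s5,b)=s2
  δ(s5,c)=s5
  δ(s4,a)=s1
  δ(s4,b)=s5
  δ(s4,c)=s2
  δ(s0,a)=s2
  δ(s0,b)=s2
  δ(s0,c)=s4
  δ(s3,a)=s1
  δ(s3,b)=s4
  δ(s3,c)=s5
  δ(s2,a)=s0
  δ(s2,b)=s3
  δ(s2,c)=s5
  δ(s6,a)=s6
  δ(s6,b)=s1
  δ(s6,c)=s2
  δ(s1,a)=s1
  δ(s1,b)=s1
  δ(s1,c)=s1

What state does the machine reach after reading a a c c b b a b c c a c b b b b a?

s1

Trace: s5 -a-> s4 -a-> s1 -c-> s1 -c-> s1 -b-> s1 -b-> s1 -a-> s1 -b-> s1 -c-> s1 -c-> s1 -a-> s1 -c-> s1 -b-> s1 -b-> s1 -b-> s1 -b-> s1 -a-> s1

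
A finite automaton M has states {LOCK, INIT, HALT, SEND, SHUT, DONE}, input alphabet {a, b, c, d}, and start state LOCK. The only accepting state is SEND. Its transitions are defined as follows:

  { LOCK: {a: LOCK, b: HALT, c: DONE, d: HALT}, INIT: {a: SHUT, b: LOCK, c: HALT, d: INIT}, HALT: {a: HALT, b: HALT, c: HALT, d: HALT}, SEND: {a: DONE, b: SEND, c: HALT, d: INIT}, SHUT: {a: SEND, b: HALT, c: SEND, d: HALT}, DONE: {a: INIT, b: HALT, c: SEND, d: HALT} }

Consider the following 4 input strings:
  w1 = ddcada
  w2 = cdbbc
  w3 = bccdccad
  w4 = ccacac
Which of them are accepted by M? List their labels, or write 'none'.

w1:
  start at LOCK
  read 'd': LOCK → HALT
  read 'd': HALT → HALT
  read 'c': HALT → HALT
  read 'a': HALT → HALT
  read 'd': HALT → HALT
  read 'a': HALT → HALT
  end HALT, rejected
w2:
  start at LOCK
  read 'c': LOCK → DONE
  read 'd': DONE → HALT
  read 'b': HALT → HALT
  read 'b': HALT → HALT
  read 'c': HALT → HALT
  end HALT, rejected
w3:
  start at LOCK
  read 'b': LOCK → HALT
  read 'c': HALT → HALT
  read 'c': HALT → HALT
  read 'd': HALT → HALT
  read 'c': HALT → HALT
  read 'c': HALT → HALT
  read 'a': HALT → HALT
  read 'd': HALT → HALT
  end HALT, rejected
w4:
  start at LOCK
  read 'c': LOCK → DONE
  read 'c': DONE → SEND
  read 'a': SEND → DONE
  read 'c': DONE → SEND
  read 'a': SEND → DONE
  read 'c': DONE → SEND
  end SEND, accepted

w4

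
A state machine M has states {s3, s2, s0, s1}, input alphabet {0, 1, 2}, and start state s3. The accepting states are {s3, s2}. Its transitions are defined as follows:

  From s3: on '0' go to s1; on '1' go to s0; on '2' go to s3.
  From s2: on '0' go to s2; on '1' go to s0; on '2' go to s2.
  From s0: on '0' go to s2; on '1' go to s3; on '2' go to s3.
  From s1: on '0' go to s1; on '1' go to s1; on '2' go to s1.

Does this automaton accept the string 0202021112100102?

s3 → s1 → s1 → s1 → s1 → s1 → s1 → s1 → s1 → s1 → s1 → s1 → s1 → s1 → s1 → s1 → s1
End state s1 is not accepting.

No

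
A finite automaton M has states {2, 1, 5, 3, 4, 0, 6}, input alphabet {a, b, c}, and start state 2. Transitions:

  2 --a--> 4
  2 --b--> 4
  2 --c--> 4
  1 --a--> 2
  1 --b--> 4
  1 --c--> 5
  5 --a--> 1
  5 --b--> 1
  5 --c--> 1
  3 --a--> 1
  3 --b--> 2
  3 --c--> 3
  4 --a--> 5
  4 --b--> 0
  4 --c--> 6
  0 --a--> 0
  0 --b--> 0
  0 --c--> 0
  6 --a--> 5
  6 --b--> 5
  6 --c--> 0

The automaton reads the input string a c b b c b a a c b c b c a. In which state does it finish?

2 → 4 → 6 → 5 → 1 → 5 → 1 → 2 → 4 → 6 → 5 → 1 → 4 → 6 → 5

5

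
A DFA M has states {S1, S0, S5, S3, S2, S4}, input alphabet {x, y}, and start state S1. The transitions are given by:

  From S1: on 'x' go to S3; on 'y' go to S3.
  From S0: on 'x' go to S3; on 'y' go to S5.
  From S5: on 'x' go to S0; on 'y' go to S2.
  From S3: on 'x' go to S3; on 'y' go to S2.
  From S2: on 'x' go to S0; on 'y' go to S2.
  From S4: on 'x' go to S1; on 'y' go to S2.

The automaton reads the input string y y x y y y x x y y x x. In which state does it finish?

S3

S1 → S3 → S2 → S0 → S5 → S2 → S2 → S0 → S3 → S2 → S2 → S0 → S3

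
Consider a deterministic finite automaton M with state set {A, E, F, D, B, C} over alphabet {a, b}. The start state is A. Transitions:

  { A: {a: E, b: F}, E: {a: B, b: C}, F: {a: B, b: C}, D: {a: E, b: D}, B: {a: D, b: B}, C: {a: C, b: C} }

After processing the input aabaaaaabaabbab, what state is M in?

start at A
read 'a': A → E
read 'a': E → B
read 'b': B → B
read 'a': B → D
read 'a': D → E
read 'a': E → B
read 'a': B → D
read 'a': D → E
read 'b': E → C
read 'a': C → C
read 'a': C → C
read 'b': C → C
read 'b': C → C
read 'a': C → C
read 'b': C → C

C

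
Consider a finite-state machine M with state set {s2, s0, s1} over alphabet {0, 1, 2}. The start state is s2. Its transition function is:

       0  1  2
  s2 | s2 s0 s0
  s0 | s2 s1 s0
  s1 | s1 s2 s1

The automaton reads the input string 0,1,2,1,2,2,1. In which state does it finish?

s2 → s2 → s0 → s0 → s1 → s1 → s1 → s2

s2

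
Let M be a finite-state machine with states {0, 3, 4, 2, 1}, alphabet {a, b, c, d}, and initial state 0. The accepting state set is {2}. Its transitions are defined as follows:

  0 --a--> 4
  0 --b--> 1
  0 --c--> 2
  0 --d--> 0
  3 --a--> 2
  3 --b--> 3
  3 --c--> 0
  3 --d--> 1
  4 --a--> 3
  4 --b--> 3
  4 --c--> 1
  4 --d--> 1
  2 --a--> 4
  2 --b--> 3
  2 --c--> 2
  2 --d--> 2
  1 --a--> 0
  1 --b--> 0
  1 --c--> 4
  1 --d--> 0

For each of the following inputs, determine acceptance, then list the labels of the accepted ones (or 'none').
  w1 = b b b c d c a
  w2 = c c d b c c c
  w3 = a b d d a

w1: Trace: 0 -b-> 1 -b-> 0 -b-> 1 -c-> 4 -d-> 1 -c-> 4 -a-> 3  → end 3, rejected
w2: Trace: 0 -c-> 2 -c-> 2 -d-> 2 -b-> 3 -c-> 0 -c-> 2 -c-> 2  → end 2, accepted
w3: Trace: 0 -a-> 4 -b-> 3 -d-> 1 -d-> 0 -a-> 4  → end 4, rejected

w2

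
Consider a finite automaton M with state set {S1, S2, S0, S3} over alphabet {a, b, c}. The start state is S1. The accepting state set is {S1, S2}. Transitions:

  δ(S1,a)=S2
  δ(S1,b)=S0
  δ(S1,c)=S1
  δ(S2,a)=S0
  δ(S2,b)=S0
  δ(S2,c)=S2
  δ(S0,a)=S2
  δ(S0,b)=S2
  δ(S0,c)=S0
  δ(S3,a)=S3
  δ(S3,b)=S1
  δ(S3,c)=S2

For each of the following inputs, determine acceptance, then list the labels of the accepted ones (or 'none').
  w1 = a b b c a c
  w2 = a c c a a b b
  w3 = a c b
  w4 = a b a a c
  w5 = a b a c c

w1: Trace: S1 -a-> S2 -b-> S0 -b-> S2 -c-> S2 -a-> S0 -c-> S0  → end S0, rejected
w2: Trace: S1 -a-> S2 -c-> S2 -c-> S2 -a-> S0 -a-> S2 -b-> S0 -b-> S2  → end S2, accepted
w3: Trace: S1 -a-> S2 -c-> S2 -b-> S0  → end S0, rejected
w4: Trace: S1 -a-> S2 -b-> S0 -a-> S2 -a-> S0 -c-> S0  → end S0, rejected
w5: Trace: S1 -a-> S2 -b-> S0 -a-> S2 -c-> S2 -c-> S2  → end S2, accepted

w2, w5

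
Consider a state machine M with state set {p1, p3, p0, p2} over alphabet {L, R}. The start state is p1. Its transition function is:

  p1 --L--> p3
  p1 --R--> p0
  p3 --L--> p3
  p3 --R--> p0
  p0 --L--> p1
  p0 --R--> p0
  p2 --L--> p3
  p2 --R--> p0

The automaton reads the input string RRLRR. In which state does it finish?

p1 → p0 → p0 → p1 → p0 → p0

p0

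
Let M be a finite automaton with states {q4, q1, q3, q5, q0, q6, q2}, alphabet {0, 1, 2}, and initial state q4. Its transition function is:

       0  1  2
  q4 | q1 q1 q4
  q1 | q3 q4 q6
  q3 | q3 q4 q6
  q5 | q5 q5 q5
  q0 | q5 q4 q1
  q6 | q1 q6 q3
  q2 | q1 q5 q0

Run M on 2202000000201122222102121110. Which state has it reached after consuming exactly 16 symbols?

q4 → q4 → q4 → q1 → q6 → q1 → q3 → q3 → q3 → q3 → q3 → q6 → q1 → q4 → q1 → q6 → q3
After 16 symbols: q3.

q3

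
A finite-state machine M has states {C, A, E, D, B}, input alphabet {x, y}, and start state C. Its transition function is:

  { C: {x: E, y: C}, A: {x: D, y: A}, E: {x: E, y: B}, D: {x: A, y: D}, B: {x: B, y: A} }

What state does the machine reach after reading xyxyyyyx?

start at C
read 'x': C → E
read 'y': E → B
read 'x': B → B
read 'y': B → A
read 'y': A → A
read 'y': A → A
read 'y': A → A
read 'x': A → D

D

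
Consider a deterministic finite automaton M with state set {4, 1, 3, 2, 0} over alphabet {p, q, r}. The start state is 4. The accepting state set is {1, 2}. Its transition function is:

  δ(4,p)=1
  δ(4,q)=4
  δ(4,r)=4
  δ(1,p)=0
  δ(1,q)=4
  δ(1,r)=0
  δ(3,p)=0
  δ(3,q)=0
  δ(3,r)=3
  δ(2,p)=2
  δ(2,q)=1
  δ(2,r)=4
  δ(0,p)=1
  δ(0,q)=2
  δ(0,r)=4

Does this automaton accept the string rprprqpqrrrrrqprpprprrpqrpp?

No

Trace: 4 -r-> 4 -p-> 1 -r-> 0 -p-> 1 -r-> 0 -q-> 2 -p-> 2 -q-> 1 -r-> 0 -r-> 4 -r-> 4 -r-> 4 -r-> 4 -q-> 4 -p-> 1 -r-> 0 -p-> 1 -p-> 0 -r-> 4 -p-> 1 -r-> 0 -r-> 4 -p-> 1 -q-> 4 -r-> 4 -p-> 1 -p-> 0
End state 0 is not accepting.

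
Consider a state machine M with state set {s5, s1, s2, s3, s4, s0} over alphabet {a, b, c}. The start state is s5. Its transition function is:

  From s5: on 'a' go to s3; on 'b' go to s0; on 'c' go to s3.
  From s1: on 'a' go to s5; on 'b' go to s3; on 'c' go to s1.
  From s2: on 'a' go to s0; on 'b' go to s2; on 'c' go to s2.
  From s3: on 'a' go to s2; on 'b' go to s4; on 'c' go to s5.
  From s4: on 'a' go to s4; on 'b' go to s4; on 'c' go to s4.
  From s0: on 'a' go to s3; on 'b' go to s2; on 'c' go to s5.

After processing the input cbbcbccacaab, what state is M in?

s5 → s3 → s4 → s4 → s4 → s4 → s4 → s4 → s4 → s4 → s4 → s4 → s4

s4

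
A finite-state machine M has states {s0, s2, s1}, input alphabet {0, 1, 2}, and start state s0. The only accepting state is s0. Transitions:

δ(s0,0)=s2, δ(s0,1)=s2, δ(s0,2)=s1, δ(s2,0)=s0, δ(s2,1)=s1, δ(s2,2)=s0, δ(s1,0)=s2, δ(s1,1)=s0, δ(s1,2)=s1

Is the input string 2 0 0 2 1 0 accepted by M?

start at s0
read '2': s0 → s1
read '0': s1 → s2
read '0': s2 → s0
read '2': s0 → s1
read '1': s1 → s0
read '0': s0 → s2
End state s2 is not accepting.

No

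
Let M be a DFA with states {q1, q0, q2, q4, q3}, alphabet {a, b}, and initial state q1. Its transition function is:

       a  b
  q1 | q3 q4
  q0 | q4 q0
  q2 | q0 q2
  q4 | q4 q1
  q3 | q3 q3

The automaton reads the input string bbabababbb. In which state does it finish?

q3

start at q1
read 'b': q1 → q4
read 'b': q4 → q1
read 'a': q1 → q3
read 'b': q3 → q3
read 'a': q3 → q3
read 'b': q3 → q3
read 'a': q3 → q3
read 'b': q3 → q3
read 'b': q3 → q3
read 'b': q3 → q3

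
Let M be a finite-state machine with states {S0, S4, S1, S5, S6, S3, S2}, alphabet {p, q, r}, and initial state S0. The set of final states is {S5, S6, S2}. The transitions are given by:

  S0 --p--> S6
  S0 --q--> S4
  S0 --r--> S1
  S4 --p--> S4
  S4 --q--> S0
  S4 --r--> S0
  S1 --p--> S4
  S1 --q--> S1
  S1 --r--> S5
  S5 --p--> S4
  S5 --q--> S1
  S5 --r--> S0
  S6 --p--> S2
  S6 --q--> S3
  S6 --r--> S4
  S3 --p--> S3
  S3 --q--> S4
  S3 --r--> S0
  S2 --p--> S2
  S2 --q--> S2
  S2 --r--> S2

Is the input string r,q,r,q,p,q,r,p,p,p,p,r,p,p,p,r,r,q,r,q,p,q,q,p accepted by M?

start at S0
read 'r': S0 → S1
read 'q': S1 → S1
read 'r': S1 → S5
read 'q': S5 → S1
read 'p': S1 → S4
read 'q': S4 → S0
read 'r': S0 → S1
read 'p': S1 → S4
read 'p': S4 → S4
read 'p': S4 → S4
read 'p': S4 → S4
read 'r': S4 → S0
read 'p': S0 → S6
read 'p': S6 → S2
read 'p': S2 → S2
read 'r': S2 → S2
read 'r': S2 → S2
read 'q': S2 → S2
read 'r': S2 → S2
read 'q': S2 → S2
read 'p': S2 → S2
read 'q': S2 → S2
read 'q': S2 → S2
read 'p': S2 → S2
End state S2 is accepting.

Yes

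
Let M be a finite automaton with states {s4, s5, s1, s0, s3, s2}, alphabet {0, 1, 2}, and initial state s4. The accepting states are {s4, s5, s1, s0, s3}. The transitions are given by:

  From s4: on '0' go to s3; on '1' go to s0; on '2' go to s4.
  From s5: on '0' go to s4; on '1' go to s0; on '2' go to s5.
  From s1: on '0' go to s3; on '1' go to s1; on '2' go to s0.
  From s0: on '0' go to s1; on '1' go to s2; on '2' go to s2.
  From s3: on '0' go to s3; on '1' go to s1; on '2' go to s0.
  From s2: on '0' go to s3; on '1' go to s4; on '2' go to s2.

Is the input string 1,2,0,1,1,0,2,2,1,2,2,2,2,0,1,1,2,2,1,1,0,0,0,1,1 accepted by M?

Trace: s4 -1-> s0 -2-> s2 -0-> s3 -1-> s1 -1-> s1 -0-> s3 -2-> s0 -2-> s2 -1-> s4 -2-> s4 -2-> s4 -2-> s4 -2-> s4 -0-> s3 -1-> s1 -1-> s1 -2-> s0 -2-> s2 -1-> s4 -1-> s0 -0-> s1 -0-> s3 -0-> s3 -1-> s1 -1-> s1
End state s1 is accepting.

Yes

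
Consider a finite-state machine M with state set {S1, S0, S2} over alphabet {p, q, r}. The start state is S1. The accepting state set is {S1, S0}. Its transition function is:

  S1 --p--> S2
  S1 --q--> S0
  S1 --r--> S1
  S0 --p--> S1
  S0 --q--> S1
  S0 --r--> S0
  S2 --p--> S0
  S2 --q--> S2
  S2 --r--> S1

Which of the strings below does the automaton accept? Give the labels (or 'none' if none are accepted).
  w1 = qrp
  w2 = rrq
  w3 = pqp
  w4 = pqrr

w1:
  start at S1
  read 'q': S1 → S0
  read 'r': S0 → S0
  read 'p': S0 → S1
  end S1, accepted
w2:
  start at S1
  read 'r': S1 → S1
  read 'r': S1 → S1
  read 'q': S1 → S0
  end S0, accepted
w3:
  start at S1
  read 'p': S1 → S2
  read 'q': S2 → S2
  read 'p': S2 → S0
  end S0, accepted
w4:
  start at S1
  read 'p': S1 → S2
  read 'q': S2 → S2
  read 'r': S2 → S1
  read 'r': S1 → S1
  end S1, accepted

w1, w2, w3, w4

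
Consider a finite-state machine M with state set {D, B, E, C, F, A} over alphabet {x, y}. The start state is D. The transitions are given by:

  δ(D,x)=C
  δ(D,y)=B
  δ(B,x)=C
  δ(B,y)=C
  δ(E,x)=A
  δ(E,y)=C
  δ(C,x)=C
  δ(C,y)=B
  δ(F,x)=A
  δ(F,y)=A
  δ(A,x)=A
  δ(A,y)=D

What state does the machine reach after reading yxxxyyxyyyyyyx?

D → B → C → C → C → B → C → C → B → C → B → C → B → C → C

C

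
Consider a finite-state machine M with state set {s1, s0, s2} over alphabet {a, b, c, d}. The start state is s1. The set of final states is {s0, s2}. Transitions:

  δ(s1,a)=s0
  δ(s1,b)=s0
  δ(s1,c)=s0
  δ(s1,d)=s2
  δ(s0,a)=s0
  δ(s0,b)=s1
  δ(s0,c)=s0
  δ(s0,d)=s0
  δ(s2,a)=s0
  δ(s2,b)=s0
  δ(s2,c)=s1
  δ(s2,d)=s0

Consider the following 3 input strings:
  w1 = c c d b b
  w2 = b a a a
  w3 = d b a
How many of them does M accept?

3

w1: Trace: s1 -c-> s0 -c-> s0 -d-> s0 -b-> s1 -b-> s0  → end s0, accepted
w2: Trace: s1 -b-> s0 -a-> s0 -a-> s0 -a-> s0  → end s0, accepted
w3: Trace: s1 -d-> s2 -b-> s0 -a-> s0  → end s0, accepted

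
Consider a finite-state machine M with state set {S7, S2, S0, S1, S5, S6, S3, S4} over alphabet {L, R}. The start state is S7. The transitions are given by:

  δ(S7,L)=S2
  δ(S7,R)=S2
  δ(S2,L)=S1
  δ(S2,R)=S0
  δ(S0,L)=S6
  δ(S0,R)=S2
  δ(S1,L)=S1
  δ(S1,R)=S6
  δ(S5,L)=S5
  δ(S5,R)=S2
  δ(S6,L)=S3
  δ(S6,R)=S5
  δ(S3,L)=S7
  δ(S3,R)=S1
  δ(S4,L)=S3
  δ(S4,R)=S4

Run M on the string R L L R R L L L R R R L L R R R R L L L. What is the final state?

S7

start at S7
read 'R': S7 → S2
read 'L': S2 → S1
read 'L': S1 → S1
read 'R': S1 → S6
read 'R': S6 → S5
read 'L': S5 → S5
read 'L': S5 → S5
read 'L': S5 → S5
read 'R': S5 → S2
read 'R': S2 → S0
read 'R': S0 → S2
read 'L': S2 → S1
read 'L': S1 → S1
read 'R': S1 → S6
read 'R': S6 → S5
read 'R': S5 → S2
read 'R': S2 → S0
read 'L': S0 → S6
read 'L': S6 → S3
read 'L': S3 → S7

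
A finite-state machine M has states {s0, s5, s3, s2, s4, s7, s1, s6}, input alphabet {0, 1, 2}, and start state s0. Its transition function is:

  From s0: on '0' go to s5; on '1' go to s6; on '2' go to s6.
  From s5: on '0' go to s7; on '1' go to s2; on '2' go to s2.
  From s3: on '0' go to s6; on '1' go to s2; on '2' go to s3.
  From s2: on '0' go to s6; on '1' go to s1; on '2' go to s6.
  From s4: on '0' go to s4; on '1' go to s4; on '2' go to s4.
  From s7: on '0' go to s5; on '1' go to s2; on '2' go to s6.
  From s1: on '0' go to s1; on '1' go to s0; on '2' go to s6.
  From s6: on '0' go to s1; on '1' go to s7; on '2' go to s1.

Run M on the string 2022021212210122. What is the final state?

s0 → s6 → s1 → s6 → s1 → s1 → s6 → s7 → s6 → s7 → s6 → s1 → s0 → s5 → s2 → s6 → s1

s1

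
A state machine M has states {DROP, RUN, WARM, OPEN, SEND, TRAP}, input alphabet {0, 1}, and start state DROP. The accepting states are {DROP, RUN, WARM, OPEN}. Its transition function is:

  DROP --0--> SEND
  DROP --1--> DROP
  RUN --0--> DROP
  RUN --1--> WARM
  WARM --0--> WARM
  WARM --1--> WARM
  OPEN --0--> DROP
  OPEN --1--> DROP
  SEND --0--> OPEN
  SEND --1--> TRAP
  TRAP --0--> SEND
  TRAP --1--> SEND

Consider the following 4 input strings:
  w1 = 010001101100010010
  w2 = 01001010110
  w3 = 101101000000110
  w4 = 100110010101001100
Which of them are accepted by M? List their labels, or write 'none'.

w1:
  start at DROP
  read '0': DROP → SEND
  read '1': SEND → TRAP
  read '0': TRAP → SEND
  read '0': SEND → OPEN
  read '0': OPEN → DROP
  read '1': DROP → DROP
  read '1': DROP → DROP
  read '0': DROP → SEND
  read '1': SEND → TRAP
  read '1': TRAP → SEND
  read '0': SEND → OPEN
  read '0': OPEN → DROP
  read '0': DROP → SEND
  read '1': SEND → TRAP
  read '0': TRAP → SEND
  read '0': SEND → OPEN
  read '1': OPEN → DROP
  read '0': DROP → SEND
  end SEND, rejected
w2:
  start at DROP
  read '0': DROP → SEND
  read '1': SEND → TRAP
  read '0': TRAP → SEND
  read '0': SEND → OPEN
  read '1': OPEN → DROP
  read '0': DROP → SEND
  read '1': SEND → TRAP
  read '0': TRAP → SEND
  read '1': SEND → TRAP
  read '1': TRAP → SEND
  read '0': SEND → OPEN
  end OPEN, accepted
w3:
  start at DROP
  read '1': DROP → DROP
  read '0': DROP → SEND
  read '1': SEND → TRAP
  read '1': TRAP → SEND
  read '0': SEND → OPEN
  read '1': OPEN → DROP
  read '0': DROP → SEND
  read '0': SEND → OPEN
  read '0': OPEN → DROP
  read '0': DROP → SEND
  read '0': SEND → OPEN
  read '0': OPEN → DROP
  read '1': DROP → DROP
  read '1': DROP → DROP
  read '0': DROP → SEND
  end SEND, rejected
w4:
  start at DROP
  read '1': DROP → DROP
  read '0': DROP → SEND
  read '0': SEND → OPEN
  read '1': OPEN → DROP
  read '1': DROP → DROP
  read '0': DROP → SEND
  read '0': SEND → OPEN
  read '1': OPEN → DROP
  read '0': DROP → SEND
  read '1': SEND → TRAP
  read '0': TRAP → SEND
  read '1': SEND → TRAP
  read '0': TRAP → SEND
  read '0': SEND → OPEN
  read '1': OPEN → DROP
  read '1': DROP → DROP
  read '0': DROP → SEND
  read '0': SEND → OPEN
  end OPEN, accepted

w2, w4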